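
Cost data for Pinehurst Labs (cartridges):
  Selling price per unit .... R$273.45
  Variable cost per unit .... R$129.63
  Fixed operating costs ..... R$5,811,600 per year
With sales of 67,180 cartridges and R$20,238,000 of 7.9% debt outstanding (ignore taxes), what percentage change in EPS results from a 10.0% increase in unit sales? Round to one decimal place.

Contribution at this volume is 67,180 × R$143.82 = R$9,661,827.60.
Operating income = contribution − fixed costs = R$9,661,827.60 − R$5,811,600 = R$3,850,227.60.
After interest of R$1,598,802.00, pre-tax earnings = R$2,251,425.60.
Degree of combined leverage = contribution ÷ (EBIT − I) = R$9,661,827.60 ÷ R$2,251,425.60 = 4.2914.
EPS therefore changes by 4.2914 × (+10.0%) = +42.9%.

+42.9%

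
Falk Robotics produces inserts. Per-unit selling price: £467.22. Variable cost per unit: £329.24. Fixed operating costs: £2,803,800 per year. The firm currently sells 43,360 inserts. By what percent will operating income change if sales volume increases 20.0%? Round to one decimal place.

At 43,360 units, contribution = 43,360 × £137.98 = £5,982,812.80.
Operating income = contribution − fixed costs = £5,982,812.80 − £2,803,800 = £3,179,012.80.
So DOL = total CM / EBIT = £5,982,812.80 / £3,179,012.80 = 1.8820.
%ΔEBIT = DOL × %ΔSales = 1.8820 × +20.0% = +37.6%.

+37.6%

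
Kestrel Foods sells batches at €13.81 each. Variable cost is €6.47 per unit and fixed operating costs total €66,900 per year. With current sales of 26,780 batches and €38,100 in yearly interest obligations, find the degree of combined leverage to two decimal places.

2.15

Total contribution margin = 26,780 × €7.34 = €196,565.20.
Subtracting fixed costs: EBIT = €196,565.20 − €66,900 = €129,665.20. Interest = €38,100.00, so EBIT − I = €91,565.20.
Degree of total leverage = total CM / (EBIT − interest) = €196,565.20 / €91,565.20 = 2.1467.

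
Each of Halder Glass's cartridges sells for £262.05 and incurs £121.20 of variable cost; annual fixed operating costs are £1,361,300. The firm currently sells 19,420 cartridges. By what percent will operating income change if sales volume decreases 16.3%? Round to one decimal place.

-32.4%

Contribution at this volume is 19,420 × £140.85 = £2,735,307.00.
EBIT = £2,735,307.00 − £1,361,300 = £1,374,007.00.
Degree of operating leverage = £2,735,307.00 / £1,374,007.00 = 1.9908.
Operating income changes by 1.9908 × -16.3% = -32.4%.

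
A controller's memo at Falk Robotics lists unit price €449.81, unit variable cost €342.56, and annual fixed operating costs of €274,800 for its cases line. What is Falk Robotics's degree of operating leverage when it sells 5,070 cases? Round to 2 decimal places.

2.02

At 5,070 units, contribution = 5,070 × €107.25 = €543,757.50.
Operating income = contribution − fixed costs = €543,757.50 − €274,800 = €268,957.50.
So DOL = total CM / EBIT = €543,757.50 / €268,957.50 = 2.0217.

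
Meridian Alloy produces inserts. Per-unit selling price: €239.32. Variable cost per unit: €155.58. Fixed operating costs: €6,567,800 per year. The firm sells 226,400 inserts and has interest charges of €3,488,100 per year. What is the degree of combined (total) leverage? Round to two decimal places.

2.13

Contribution at this volume is 226,400 × €83.74 = €18,958,736.00.
Subtracting fixed costs: EBIT = €18,958,736.00 − €6,567,800 = €12,390,936.00. Interest = €3,488,100.00, so EBIT − I = €8,902,836.00.
Degree of total leverage = total CM / (EBIT − interest) = €18,958,736.00 / €8,902,836.00 = 2.1295.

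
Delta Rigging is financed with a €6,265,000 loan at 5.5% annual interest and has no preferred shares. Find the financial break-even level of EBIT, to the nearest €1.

Annual interest = 5.5% × €6,265,000 = €344,575.00.
With no preferred dividends, EPS = 0 when EBIT exactly covers interest, so the financial break-even EBIT is €344,575.00.

€344,575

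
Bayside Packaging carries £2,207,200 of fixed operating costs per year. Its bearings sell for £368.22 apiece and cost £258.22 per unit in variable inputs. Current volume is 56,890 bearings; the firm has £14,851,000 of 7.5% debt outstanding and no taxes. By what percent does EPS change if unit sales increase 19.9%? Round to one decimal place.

+42.4%

At 56,890 units, contribution = 56,890 × £110.00 = £6,257,900.00.
EBIT = £6,257,900.00 − £2,207,200 = £4,050,700.00.
Interest = £1,113,825.00, so EBIT − I = £2,936,875.00.
Degree of combined leverage = contribution ÷ (EBIT − I) = £6,257,900.00 ÷ £2,936,875.00 = 2.1308.
%ΔEPS = DCL × %ΔSales = 2.1308 × +19.9% = +42.4%.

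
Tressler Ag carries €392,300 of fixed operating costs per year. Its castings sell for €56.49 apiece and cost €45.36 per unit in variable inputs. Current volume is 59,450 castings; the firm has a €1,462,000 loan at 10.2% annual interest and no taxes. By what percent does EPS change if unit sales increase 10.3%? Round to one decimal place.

Total contribution margin = 59,450 × €11.13 = €661,678.50.
Operating income = contribution − fixed costs = €661,678.50 − €392,300 = €269,378.50.
After interest of €149,124.00, pre-tax earnings = €120,254.50.
Degree of combined leverage = contribution ÷ (EBIT − I) = €661,678.50 ÷ €120,254.50 = 5.5023.
%ΔEPS = DCL × %ΔSales = 5.5023 × +10.3% = +56.7%.

+56.7%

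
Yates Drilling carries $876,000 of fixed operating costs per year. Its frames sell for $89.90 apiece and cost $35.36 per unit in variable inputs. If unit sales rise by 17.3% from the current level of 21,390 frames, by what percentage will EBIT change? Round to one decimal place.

+69.4%

Total contribution margin = 21,390 × $54.54 = $1,166,610.60.
EBIT = $1,166,610.60 − $876,000 = $290,610.60.
DOL = contribution ÷ EBIT = $1,166,610.60 ÷ $290,610.60 = 4.0143.
Operating income changes by 4.0143 × +17.3% = +69.4%.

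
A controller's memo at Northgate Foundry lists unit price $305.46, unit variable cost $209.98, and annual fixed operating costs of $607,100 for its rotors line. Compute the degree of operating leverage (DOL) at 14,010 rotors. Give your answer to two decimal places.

1.83

At 14,010 units, contribution = 14,010 × $95.48 = $1,337,674.80.
Subtracting fixed costs: EBIT = $1,337,674.80 − $607,100 = $730,574.80.
DOL = contribution ÷ EBIT = $1,337,674.80 ÷ $730,574.80 = 1.8310.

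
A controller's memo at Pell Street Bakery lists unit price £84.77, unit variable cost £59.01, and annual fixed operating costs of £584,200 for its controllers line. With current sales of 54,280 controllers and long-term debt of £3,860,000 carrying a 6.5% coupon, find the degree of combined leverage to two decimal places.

Total contribution margin = 54,280 × £25.76 = £1,398,252.80.
Subtracting fixed costs: EBIT = £1,398,252.80 − £584,200 = £814,052.80. Interest = £250,900.00, so EBIT − I = £563,152.80.
Degree of total leverage = total CM / (EBIT − interest) = £1,398,252.80 / £563,152.80 = 2.4829.

2.48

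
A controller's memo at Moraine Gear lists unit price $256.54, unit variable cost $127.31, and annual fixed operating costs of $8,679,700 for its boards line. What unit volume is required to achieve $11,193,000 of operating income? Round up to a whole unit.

153,778 boards

Each unit contributes $256.54 − $127.31 = $129.23.
Need Q such that Q × $129.23 − $8,679,700 = $11,193,000, i.e. Q = $19,872,700 / $129.23 = 153,777.76 → 153,778.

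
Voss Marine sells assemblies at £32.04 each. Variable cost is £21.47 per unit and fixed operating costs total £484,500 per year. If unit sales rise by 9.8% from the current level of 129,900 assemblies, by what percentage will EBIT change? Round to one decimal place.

At 129,900 units, contribution = 129,900 × £10.57 = £1,373,043.00.
EBIT = £1,373,043.00 − £484,500 = £888,543.00.
Degree of operating leverage = £1,373,043.00 / £888,543.00 = 1.5453.
So EBIT moves 1.5453 × (+9.8%) = +15.1%.

+15.1%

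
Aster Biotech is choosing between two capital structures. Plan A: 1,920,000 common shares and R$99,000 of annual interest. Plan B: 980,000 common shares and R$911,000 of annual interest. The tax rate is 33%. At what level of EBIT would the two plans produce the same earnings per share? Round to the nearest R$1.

R$1,757,553

Set EPS_A = EPS_B: (EBIT − R$99,000)(1 − 0.33) ÷ 1,920,000 = (EBIT − R$911,000)(1 − 0.33) ÷ 980,000.
The (1 − t) factor cancels: (EBIT − 99,000) × 980,000 = (EBIT − 911,000) × 1,920,000.
EBIT × (1,920,000 − 980,000) = 911,000 × 1,920,000 − 99,000 × 980,000 = 1,652,100,000,000, so EBIT = 1,652,100,000,000 ÷ 940,000 = 1,757,553.19.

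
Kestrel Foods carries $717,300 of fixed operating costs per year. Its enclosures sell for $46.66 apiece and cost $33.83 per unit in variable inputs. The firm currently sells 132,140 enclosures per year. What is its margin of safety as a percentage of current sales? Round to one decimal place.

57.7%

Each unit contributes $46.66 − $33.83 = $12.83. Break-even units = $717,300 ÷ $12.83 = 55,908.03; break-even revenue = 55,908.03 × $46.66 = $2,608,668.59.
Current sales = 132,140 × $46.66 = $6,165,652.40.
Margin of safety = ($6,165,652.40 − $2,608,668.59) ÷ $6,165,652.40 = 57.7%.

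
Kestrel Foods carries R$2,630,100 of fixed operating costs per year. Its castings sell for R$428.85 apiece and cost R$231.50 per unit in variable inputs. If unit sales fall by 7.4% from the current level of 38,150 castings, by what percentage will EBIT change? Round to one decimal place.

Total contribution margin = 38,150 × R$197.35 = R$7,528,902.50.
EBIT = R$7,528,902.50 − R$2,630,100 = R$4,898,802.50.
DOL = contribution ÷ EBIT = R$7,528,902.50 ÷ R$4,898,802.50 = 1.5369.
So EBIT moves 1.5369 × (-7.4%) = -11.4%.

-11.4%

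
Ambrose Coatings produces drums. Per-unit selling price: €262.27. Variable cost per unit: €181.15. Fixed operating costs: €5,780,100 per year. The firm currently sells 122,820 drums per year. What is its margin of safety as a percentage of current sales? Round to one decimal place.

42.0%

Unit CM = price − variable cost = €262.27 − €181.15 = €81.12. Break-even units = €5,780,100 ÷ €81.12 = 71,253.70; break-even revenue = 71,253.70 × €262.27 = €18,687,707.43.
Actual sales revenue = 122,820 × €262.27 = €32,212,001.40.
Margin of safety = (€32,212,001.40 − €18,687,707.43) ÷ €32,212,001.40 = 42.0%.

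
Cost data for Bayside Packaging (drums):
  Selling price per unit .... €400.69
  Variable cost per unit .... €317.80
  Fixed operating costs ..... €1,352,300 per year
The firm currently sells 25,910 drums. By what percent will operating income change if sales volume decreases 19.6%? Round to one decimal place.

-52.9%

Total contribution margin = 25,910 × €82.89 = €2,147,679.90.
Operating income = contribution − fixed costs = €2,147,679.90 − €1,352,300 = €795,379.90.
Degree of operating leverage = €2,147,679.90 / €795,379.90 = 2.7002.
%ΔEBIT = DOL × %ΔSales = 2.7002 × -19.6% = -52.9%.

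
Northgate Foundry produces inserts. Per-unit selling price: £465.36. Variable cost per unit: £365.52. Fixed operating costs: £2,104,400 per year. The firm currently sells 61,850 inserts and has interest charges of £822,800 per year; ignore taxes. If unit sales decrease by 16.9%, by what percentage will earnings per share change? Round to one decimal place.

-32.1%

Total contribution margin = 61,850 × £99.84 = £6,175,104.00.
Subtracting fixed costs: EBIT = £6,175,104.00 − £2,104,400 = £4,070,704.00.
After interest of £822,800.00, pre-tax earnings = £3,247,904.00.
Degree of combined leverage = contribution ÷ (EBIT − I) = £6,175,104.00 ÷ £3,247,904.00 = 1.9013.
%ΔEPS = DCL × %ΔSales = 1.9013 × -16.9% = -32.1%.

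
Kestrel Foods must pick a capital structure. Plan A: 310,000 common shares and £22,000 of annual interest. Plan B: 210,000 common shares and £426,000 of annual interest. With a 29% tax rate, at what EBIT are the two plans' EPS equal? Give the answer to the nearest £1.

Set EPS_A = EPS_B: (EBIT − £22,000)(1 − 0.29) ÷ 310,000 = (EBIT − £426,000)(1 − 0.29) ÷ 210,000.
The (1 − t) factor cancels: (EBIT − 22,000) × 210,000 = (EBIT − 426,000) × 310,000.
EBIT × (310,000 − 210,000) = 426,000 × 310,000 − 22,000 × 210,000 = 127,440,000,000, so EBIT = 127,440,000,000 ÷ 100,000 = 1,274,400.00.

£1,274,400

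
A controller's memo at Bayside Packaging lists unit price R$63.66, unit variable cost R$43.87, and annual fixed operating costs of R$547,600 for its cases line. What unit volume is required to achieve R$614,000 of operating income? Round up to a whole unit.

58,697 cases

Unit CM = price − variable cost = R$63.66 − R$43.87 = R$19.79.
Need Q such that Q × R$19.79 − R$547,600 = R$614,000, i.e. Q = R$1,161,600 / R$19.79 = 58,696.31 → 58,697.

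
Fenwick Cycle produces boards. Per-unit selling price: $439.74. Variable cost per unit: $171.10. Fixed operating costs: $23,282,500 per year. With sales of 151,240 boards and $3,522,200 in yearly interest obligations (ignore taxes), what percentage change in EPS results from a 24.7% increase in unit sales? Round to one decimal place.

At 151,240 units, contribution = 151,240 × $268.64 = $40,629,113.60.
Operating income = contribution − fixed costs = $40,629,113.60 − $23,282,500 = $17,346,613.60.
After interest of $3,522,200.00, pre-tax earnings = $13,824,413.60.
DCL = total CM / (EBIT − I) = $40,629,113.60 / $13,824,413.60 = 2.9389.
%ΔEPS = DCL × %ΔSales = 2.9389 × +24.7% = +72.6%.

+72.6%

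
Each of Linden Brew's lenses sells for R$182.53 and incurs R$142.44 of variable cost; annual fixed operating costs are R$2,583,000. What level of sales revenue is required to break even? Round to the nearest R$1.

Contribution margin per unit = R$182.53 − R$142.44 = R$40.09, a CM ratio of R$40.09 ÷ R$182.53 = 0.2196.
Break-even sales = FC ÷ CM ratio = R$2,583,000 × R$182.53 / R$40.09 = R$11,760,414.

R$11,760,414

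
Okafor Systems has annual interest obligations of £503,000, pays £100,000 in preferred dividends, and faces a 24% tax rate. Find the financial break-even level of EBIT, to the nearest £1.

£634,579

Grossing the preferred dividend up to pre-tax terms: £100,000 / (1 − 0.24) = £131,578.95.
EPS = 0 when EBIT covers interest plus the pre-tax preferred burden: £503,000 + £131,578.95 = £634,578.95.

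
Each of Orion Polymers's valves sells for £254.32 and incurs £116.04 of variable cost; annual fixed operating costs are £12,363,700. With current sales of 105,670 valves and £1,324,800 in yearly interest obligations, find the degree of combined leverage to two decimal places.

15.82

At 105,670 units, contribution = 105,670 × £138.28 = £14,612,047.60.
EBIT = £14,612,047.60 − £12,363,700 = £2,248,347.60. Interest = £1,324,800.00, so EBIT − I = £923,547.60.
DCL = contribution ÷ (EBIT − I) = £14,612,047.60 ÷ £923,547.60 = 15.8217.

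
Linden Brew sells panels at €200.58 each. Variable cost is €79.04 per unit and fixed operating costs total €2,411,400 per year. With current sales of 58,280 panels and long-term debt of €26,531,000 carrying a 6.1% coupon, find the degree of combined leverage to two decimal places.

2.32

Contribution at this volume is 58,280 × €121.54 = €7,083,351.20.
EBIT = €7,083,351.20 − €2,411,400 = €4,671,951.20. Interest = €1,618,391.00.
DOL = €7,083,351.20 ÷ €4,671,951.20 = 1.5161; DFL = €4,671,951.20 ÷ €3,053,560.20 = 1.5300.
Combined leverage = 1.5161 × 1.5300 = 2.3196.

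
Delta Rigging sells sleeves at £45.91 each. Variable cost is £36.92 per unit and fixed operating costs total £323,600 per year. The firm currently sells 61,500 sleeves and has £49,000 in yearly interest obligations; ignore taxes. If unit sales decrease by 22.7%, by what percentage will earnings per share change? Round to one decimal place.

Contribution at this volume is 61,500 × £8.99 = £552,885.00.
Operating income = contribution − fixed costs = £552,885.00 − £323,600 = £229,285.00.
Interest = £49,000.00, so EBIT − I = £180,285.00.
DCL = total CM / (EBIT − I) = £552,885.00 / £180,285.00 = 3.0667.
%ΔEPS = DCL × %ΔSales = 3.0667 × -22.7% = -69.6%.

-69.6%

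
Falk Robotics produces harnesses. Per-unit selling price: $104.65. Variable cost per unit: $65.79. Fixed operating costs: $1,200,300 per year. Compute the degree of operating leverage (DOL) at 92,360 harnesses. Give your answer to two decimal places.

At 92,360 units, contribution = 92,360 × $38.86 = $3,589,109.60.
EBIT = $3,589,109.60 − $1,200,300 = $2,388,809.60.
Degree of operating leverage = $3,589,109.60 / $2,388,809.60 = 1.5025.

1.50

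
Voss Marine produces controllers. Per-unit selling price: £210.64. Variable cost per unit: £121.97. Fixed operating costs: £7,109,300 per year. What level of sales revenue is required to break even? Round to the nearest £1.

£16,888,496

Contribution margin per unit = £210.64 − £121.97 = £88.67, a CM ratio of £88.67 ÷ £210.64 = 0.4210.
Break-even revenue = fixed costs × price ÷ CM = £7,109,300 × £210.64 ÷ £88.67 = £16,888,496.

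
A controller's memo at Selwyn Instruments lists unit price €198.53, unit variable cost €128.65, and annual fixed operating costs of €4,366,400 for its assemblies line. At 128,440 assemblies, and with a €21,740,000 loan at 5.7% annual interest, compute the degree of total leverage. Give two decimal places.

2.66

Contribution at this volume is 128,440 × €69.88 = €8,975,387.20.
EBIT = €8,975,387.20 − €4,366,400 = €4,608,987.20. Interest = €1,239,180.00, so EBIT − I = €3,369,807.20.
DCL = contribution ÷ (EBIT − I) = €8,975,387.20 ÷ €3,369,807.20 = 2.6635.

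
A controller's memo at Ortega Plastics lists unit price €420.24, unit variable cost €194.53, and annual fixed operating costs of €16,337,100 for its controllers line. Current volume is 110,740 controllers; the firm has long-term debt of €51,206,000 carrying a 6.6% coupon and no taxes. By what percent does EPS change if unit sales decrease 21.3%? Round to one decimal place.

At 110,740 units, contribution = 110,740 × €225.71 = €24,995,125.40.
Subtracting fixed costs: EBIT = €24,995,125.40 − €16,337,100 = €8,658,025.40.
Interest = €3,379,596.00, so EBIT − I = €5,278,429.40.
Degree of combined leverage = contribution ÷ (EBIT − I) = €24,995,125.40 ÷ €5,278,429.40 = 4.7353.
%ΔEPS = DCL × %ΔSales = 4.7353 × -21.3% = -100.9%.

-100.9%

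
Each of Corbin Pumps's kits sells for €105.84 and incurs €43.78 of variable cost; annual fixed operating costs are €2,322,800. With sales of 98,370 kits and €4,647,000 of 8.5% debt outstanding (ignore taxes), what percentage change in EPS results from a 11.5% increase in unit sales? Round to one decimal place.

+20.7%

Total contribution margin = 98,370 × €62.06 = €6,104,842.20.
Operating income = contribution − fixed costs = €6,104,842.20 − €2,322,800 = €3,782,042.20.
After interest of €394,995.00, pre-tax earnings = €3,387,047.20.
DCL = total CM / (EBIT − I) = €6,104,842.20 / €3,387,047.20 = 1.8024.
EPS therefore changes by 1.8024 × (+11.5%) = +20.7%.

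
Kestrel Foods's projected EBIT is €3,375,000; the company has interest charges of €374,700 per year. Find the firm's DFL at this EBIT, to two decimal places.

Interest = €374,700.00.
Degree of financial leverage = EBIT / (EBIT − interest) = €3,375,000 / €3,000,300.00 = 1.1249.

1.12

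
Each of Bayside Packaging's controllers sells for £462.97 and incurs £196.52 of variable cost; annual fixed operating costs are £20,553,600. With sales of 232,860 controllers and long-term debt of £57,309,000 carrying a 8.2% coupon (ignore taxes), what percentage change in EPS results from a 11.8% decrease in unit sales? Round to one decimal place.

-19.9%

Total contribution margin = 232,860 × £266.45 = £62,045,547.00.
Operating income = contribution − fixed costs = £62,045,547.00 − £20,553,600 = £41,491,947.00.
After interest of £4,699,338.00, pre-tax earnings = £36,792,609.00.
DCL = total CM / (EBIT − I) = £62,045,547.00 / £36,792,609.00 = 1.6864.
EPS therefore changes by 1.6864 × (-11.8%) = -19.9%.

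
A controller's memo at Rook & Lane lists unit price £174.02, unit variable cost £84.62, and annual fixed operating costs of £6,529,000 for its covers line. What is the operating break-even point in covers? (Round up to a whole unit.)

Each unit contributes £174.02 − £84.62 = £89.40.
Break-even volume = fixed costs ÷ CM per unit = £6,529,000 ÷ £89.40 = 73,031.32, so 73,032 covers.

73,032 covers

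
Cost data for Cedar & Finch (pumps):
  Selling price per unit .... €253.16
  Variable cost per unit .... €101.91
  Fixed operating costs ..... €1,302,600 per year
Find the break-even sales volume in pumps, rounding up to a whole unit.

8,613 pumps

Each unit contributes €253.16 − €101.91 = €151.25.
Break-even volume = fixed costs ÷ CM per unit = €1,302,600 ÷ €151.25 = 8,612.23, so 8,613 pumps.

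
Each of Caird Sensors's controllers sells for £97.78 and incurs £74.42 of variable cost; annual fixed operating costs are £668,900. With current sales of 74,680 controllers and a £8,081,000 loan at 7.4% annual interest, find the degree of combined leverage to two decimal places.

3.65

Total contribution margin = 74,680 × £23.36 = £1,744,524.80.
EBIT = £1,744,524.80 − £668,900 = £1,075,624.80. Interest = £597,994.00, so EBIT − I = £477,630.80.
Degree of total leverage = total CM / (EBIT − interest) = £1,744,524.80 / £477,630.80 = 3.6525.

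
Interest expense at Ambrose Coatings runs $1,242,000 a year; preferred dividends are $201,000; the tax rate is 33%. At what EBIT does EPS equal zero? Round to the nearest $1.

$1,542,000

Grossing the preferred dividend up to pre-tax terms: $201,000 / (1 − 0.33) = $300,000.00.
EPS = 0 when EBIT covers interest plus the pre-tax preferred burden: $1,242,000 + $300,000.00 = $1,542,000.00.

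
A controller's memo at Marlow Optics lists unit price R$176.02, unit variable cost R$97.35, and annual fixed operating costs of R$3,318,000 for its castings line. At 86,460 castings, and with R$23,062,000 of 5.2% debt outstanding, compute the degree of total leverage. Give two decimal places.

2.98

Total contribution margin = 86,460 × R$78.67 = R$6,801,808.20.
EBIT = R$6,801,808.20 − R$3,318,000 = R$3,483,808.20. Interest = R$1,199,224.00.
DOL = R$6,801,808.20 ÷ R$3,483,808.20 = 1.9524; DFL = R$3,483,808.20 ÷ R$2,284,584.20 = 1.5249.
DCL = DOL × DFL = 1.9524 × 1.5249 = 2.9772.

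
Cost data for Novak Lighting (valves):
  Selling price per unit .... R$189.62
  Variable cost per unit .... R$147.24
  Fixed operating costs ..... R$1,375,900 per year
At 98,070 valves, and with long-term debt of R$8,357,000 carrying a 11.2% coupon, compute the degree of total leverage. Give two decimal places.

At 98,070 units, contribution = 98,070 × R$42.38 = R$4,156,206.60.
EBIT = R$4,156,206.60 − R$1,375,900 = R$2,780,306.60. Interest = R$935,984.00, so EBIT − I = R$1,844,322.60.
DCL = contribution ÷ (EBIT − I) = R$4,156,206.60 ÷ R$1,844,322.60 = 2.2535.

2.25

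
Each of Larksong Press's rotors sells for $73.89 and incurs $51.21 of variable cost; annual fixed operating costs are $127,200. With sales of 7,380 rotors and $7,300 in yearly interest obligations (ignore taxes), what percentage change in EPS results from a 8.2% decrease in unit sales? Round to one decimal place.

Contribution at this volume is 7,380 × $22.68 = $167,378.40.
EBIT = $167,378.40 − $127,200 = $40,178.40.
After interest of $7,300.00, pre-tax earnings = $32,878.40.
DCL = total CM / (EBIT − I) = $167,378.40 / $32,878.40 = 5.0908.
EPS therefore changes by 5.0908 × (-8.2%) = -41.7%.

-41.7%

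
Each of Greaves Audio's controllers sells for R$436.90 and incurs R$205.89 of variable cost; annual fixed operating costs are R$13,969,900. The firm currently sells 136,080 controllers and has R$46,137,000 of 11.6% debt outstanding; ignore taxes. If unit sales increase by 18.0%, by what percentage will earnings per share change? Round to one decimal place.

+46.7%

Contribution at this volume is 136,080 × R$231.01 = R$31,435,840.80.
EBIT = R$31,435,840.80 − R$13,969,900 = R$17,465,940.80.
After interest of R$5,351,892.00, pre-tax earnings = R$12,114,048.80.
Degree of combined leverage = contribution ÷ (EBIT − I) = R$31,435,840.80 ÷ R$12,114,048.80 = 2.5950.
EPS therefore changes by 2.5950 × (+18.0%) = +46.7%.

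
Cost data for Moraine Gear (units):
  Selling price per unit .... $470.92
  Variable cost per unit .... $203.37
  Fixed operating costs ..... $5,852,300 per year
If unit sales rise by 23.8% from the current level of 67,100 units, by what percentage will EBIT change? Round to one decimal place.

+35.3%

At 67,100 units, contribution = 67,100 × $267.55 = $17,952,605.00.
Subtracting fixed costs: EBIT = $17,952,605.00 − $5,852,300 = $12,100,305.00.
So DOL = total CM / EBIT = $17,952,605.00 / $12,100,305.00 = 1.4836.
So EBIT moves 1.4836 × (+23.8%) = +35.3%.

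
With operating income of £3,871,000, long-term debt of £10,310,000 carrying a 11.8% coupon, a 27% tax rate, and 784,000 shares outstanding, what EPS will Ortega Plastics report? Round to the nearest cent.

Pre-tax income = £3,871,000 − £1,216,580.00 = £2,654,420.00.
After tax at 27%: net income = £2,654,420.00 × 0.73 = £1,937,726.60.
EPS = £1,937,726.60 ÷ 784,000 = £2.47.

£2.47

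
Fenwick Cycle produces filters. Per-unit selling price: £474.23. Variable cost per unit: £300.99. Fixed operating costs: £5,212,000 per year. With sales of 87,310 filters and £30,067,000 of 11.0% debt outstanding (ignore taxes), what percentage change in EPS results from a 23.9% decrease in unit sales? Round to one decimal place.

-54.7%

At 87,310 units, contribution = 87,310 × £173.24 = £15,125,584.40.
Operating income = contribution − fixed costs = £15,125,584.40 − £5,212,000 = £9,913,584.40.
After interest of £3,307,370.00, pre-tax earnings = £6,606,214.40.
Degree of combined leverage = contribution ÷ (EBIT − I) = £15,125,584.40 ÷ £6,606,214.40 = 2.2896.
%ΔEPS = DCL × %ΔSales = 2.2896 × -23.9% = -54.7%.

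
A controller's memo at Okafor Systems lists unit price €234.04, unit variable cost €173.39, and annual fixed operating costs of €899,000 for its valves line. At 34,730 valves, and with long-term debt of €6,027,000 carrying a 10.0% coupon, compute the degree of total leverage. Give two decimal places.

At 34,730 units, contribution = 34,730 × €60.65 = €2,106,374.50.
EBIT = €2,106,374.50 − €899,000 = €1,207,374.50. Interest = €602,700.00, so EBIT − I = €604,674.50.
Degree of total leverage = total CM / (EBIT − interest) = €2,106,374.50 / €604,674.50 = 3.4835.

3.48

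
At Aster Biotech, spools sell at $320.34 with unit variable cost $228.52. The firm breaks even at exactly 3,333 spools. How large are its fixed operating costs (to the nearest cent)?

Unit CM = price − variable cost = $320.34 − $228.52 = $91.82.
Fixed costs = break-even units × CM = 3,333 × $91.82 = $306,036.06.

$306,036.06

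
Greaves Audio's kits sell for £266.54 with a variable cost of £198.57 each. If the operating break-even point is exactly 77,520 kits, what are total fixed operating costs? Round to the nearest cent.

Contribution margin per unit = £266.54 − £198.57 = £67.97.
Since BE = FC / CM, FC = 77,520 × £67.97 = £5,269,034.40.

£5,269,034.40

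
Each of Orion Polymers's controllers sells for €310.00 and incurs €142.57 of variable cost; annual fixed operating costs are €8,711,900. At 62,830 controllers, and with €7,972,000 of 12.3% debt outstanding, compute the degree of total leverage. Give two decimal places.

Total contribution margin = 62,830 × €167.43 = €10,519,626.90.
EBIT = €10,519,626.90 − €8,711,900 = €1,807,726.90. Interest = €980,556.00.
DOL = €10,519,626.90 ÷ €1,807,726.90 = 5.8193; DFL = €1,807,726.90 ÷ €827,170.90 = 2.1854.
DCL = DOL × DFL = 5.8193 × 2.1854 = 12.7175.

12.72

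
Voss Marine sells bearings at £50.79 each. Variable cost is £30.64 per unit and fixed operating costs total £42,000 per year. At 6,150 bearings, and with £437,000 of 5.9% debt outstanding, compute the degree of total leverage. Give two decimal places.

2.21

Contribution at this volume is 6,150 × £20.15 = £123,922.50.
Subtracting fixed costs: EBIT = £123,922.50 − £42,000 = £81,922.50. Interest = £25,783.00, so EBIT − I = £56,139.50.
Degree of total leverage = total CM / (EBIT − interest) = £123,922.50 / £56,139.50 = 2.2074.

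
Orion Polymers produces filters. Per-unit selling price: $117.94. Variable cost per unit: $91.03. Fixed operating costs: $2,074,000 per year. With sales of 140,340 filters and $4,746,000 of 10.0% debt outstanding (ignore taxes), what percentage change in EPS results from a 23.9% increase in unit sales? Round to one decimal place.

+73.5%

Contribution at this volume is 140,340 × $26.91 = $3,776,549.40.
EBIT = $3,776,549.40 − $2,074,000 = $1,702,549.40.
After interest of $474,600.00, pre-tax earnings = $1,227,949.40.
DCL = total CM / (EBIT − I) = $3,776,549.40 / $1,227,949.40 = 3.0755.
EPS therefore changes by 3.0755 × (+23.9%) = +73.5%.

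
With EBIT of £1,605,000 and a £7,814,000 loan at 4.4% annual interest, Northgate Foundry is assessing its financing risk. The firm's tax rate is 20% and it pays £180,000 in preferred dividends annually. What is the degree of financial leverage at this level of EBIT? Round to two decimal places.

Interest = £343,816.00.
Preferred dividends grossed up pre-tax: £180,000 / (1 − 0.20) = £225,000.00.
DFL = EBIT ÷ [EBIT − I − D_p/(1−t)] = £1,605,000 ÷ [£1,605,000 − £343,816.00 − £225,000.00] = £1,605,000 ÷ £1,036,184.00 = 1.5490.

1.55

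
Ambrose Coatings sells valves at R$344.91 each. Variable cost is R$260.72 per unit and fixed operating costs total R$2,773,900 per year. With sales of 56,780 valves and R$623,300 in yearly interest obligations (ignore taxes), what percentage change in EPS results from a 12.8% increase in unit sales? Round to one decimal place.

+44.2%

Total contribution margin = 56,780 × R$84.19 = R$4,780,308.20.
Subtracting fixed costs: EBIT = R$4,780,308.20 − R$2,773,900 = R$2,006,408.20.
After interest of R$623,300.00, pre-tax earnings = R$1,383,108.20.
DCL = total CM / (EBIT − I) = R$4,780,308.20 / R$1,383,108.20 = 3.4562.
EPS therefore changes by 3.4562 × (+12.8%) = +44.2%.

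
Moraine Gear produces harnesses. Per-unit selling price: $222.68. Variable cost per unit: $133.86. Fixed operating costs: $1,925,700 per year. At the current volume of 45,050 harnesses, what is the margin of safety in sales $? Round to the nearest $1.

$5,203,825

Each unit contributes $222.68 − $133.86 = $88.82. Break-even units = $1,925,700 ÷ $88.82 = 21,680.93; break-even revenue = 21,680.93 × $222.68 = $4,827,908.98.
Current sales = 45,050 × $222.68 = $10,031,734.00.
Margin of safety = $10,031,734.00 − $4,827,908.98 = $5,203,825.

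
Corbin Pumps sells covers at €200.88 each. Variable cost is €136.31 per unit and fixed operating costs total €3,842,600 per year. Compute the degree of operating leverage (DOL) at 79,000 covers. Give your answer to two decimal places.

4.05

Total contribution margin = 79,000 × €64.57 = €5,101,030.00.
Subtracting fixed costs: EBIT = €5,101,030.00 − €3,842,600 = €1,258,430.00.
Degree of operating leverage = €5,101,030.00 / €1,258,430.00 = 4.0535.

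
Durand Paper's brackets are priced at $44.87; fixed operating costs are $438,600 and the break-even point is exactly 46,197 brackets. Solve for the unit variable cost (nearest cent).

$35.38

Contribution per unit must be FC / Q = $438,600 / 46,197 = $9.4941.
Hence VC = price − CM = $44.87 − $9.4941 = $35.38.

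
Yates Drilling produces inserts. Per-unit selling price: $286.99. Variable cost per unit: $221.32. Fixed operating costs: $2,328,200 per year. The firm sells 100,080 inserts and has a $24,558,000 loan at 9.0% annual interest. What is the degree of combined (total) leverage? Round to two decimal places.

Total contribution margin = 100,080 × $65.67 = $6,572,253.60.
EBIT = $6,572,253.60 − $2,328,200 = $4,244,053.60. Interest = $2,210,220.00.
DOL = $6,572,253.60 ÷ $4,244,053.60 = 1.5486; DFL = $4,244,053.60 ÷ $2,033,833.60 = 2.0867.
Combined leverage = 1.5486 × 2.0867 = 3.2315.

3.23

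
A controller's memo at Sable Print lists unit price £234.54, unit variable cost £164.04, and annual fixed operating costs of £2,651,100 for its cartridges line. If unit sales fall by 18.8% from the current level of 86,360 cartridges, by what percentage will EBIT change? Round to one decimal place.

-33.3%

At 86,360 units, contribution = 86,360 × £70.50 = £6,088,380.00.
Subtracting fixed costs: EBIT = £6,088,380.00 − £2,651,100 = £3,437,280.00.
So DOL = total CM / EBIT = £6,088,380.00 / £3,437,280.00 = 1.7713.
Operating income changes by 1.7713 × -18.8% = -33.3%.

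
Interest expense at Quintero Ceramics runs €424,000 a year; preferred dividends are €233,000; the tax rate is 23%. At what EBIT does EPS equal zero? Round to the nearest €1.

€726,597

Preferred dividends are paid after tax, so their pre-tax equivalent is €233,000 ÷ (1 − 0.23) = €302,597.40.
EPS = 0 when EBIT covers interest plus the pre-tax preferred burden: €424,000 + €302,597.40 = €726,597.40.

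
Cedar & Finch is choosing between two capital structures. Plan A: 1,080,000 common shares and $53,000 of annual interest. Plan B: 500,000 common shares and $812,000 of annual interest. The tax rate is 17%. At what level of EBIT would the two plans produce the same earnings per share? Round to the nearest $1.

Set EPS_A = EPS_B: (EBIT − $53,000)(1 − 0.17) ÷ 1,080,000 = (EBIT − $812,000)(1 − 0.17) ÷ 500,000.
The (1 − t) factor cancels: (EBIT − 53,000) × 500,000 = (EBIT − 812,000) × 1,080,000.
Solving, EBIT = (812,000·1,080,000 − 53,000·500,000) / (1,080,000 − 500,000) = 850,460,000,000 / 580,000 = 1,466,310.34.

$1,466,310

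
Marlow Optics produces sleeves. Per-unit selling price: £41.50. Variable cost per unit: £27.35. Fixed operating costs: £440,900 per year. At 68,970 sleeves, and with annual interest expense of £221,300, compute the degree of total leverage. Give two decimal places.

3.11

At 68,970 units, contribution = 68,970 × £14.15 = £975,925.50.
Subtracting fixed costs: EBIT = £975,925.50 − £440,900 = £535,025.50. Interest = £221,300.00, so EBIT − I = £313,725.50.
DCL = contribution ÷ (EBIT − I) = £975,925.50 ÷ £313,725.50 = 3.1108.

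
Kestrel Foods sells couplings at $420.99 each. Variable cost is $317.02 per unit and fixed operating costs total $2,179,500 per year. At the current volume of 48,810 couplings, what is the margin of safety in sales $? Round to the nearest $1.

$11,723,402

Unit CM = price − variable cost = $420.99 − $317.02 = $103.97. Break-even units = $2,179,500 ÷ $103.97 = 20,962.78; break-even revenue = 20,962.78 × $420.99 = $8,825,119.79.
Current sales = 48,810 × $420.99 = $20,548,521.90.
Margin of safety = $20,548,521.90 − $8,825,119.79 = $11,723,402.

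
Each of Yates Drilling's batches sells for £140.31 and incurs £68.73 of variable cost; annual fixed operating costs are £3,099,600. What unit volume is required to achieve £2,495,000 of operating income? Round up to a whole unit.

78,159 batches

Unit CM = price − variable cost = £140.31 − £68.73 = £71.58.
Need Q such that Q × £71.58 − £3,099,600 = £2,495,000, i.e. Q = £5,594,600 / £71.58 = 78,158.70 → 78,159.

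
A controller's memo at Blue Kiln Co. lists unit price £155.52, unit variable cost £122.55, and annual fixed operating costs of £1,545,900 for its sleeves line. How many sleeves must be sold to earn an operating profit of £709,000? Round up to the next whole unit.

68,393 sleeves

Unit CM = price − variable cost = £155.52 − £122.55 = £32.97.
Units = (FC + target) / CM = (£1,545,900 + £709,000) / £32.97 = 68,392.48, so 68,393 sleeves.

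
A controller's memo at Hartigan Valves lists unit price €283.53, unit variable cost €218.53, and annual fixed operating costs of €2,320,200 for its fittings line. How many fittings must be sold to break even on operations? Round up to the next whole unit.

35,696 fittings

Contribution margin per unit = €283.53 − €218.53 = €65.00.
Units to break even: €2,320,200 ÷ €65.00 = 35,695.38, rounded up to 35,696.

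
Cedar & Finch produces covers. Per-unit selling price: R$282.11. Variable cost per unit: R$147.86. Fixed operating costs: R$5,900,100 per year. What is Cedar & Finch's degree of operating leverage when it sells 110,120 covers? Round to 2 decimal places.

Contribution at this volume is 110,120 × R$134.25 = R$14,783,610.00.
Subtracting fixed costs: EBIT = R$14,783,610.00 − R$5,900,100 = R$8,883,510.00.
Degree of operating leverage = R$14,783,610.00 / R$8,883,510.00 = 1.6642.

1.66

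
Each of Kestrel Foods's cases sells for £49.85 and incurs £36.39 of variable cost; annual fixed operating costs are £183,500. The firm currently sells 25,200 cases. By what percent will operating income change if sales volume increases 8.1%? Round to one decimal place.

+17.6%

Total contribution margin = 25,200 × £13.46 = £339,192.00.
EBIT = £339,192.00 − £183,500 = £155,692.00.
Degree of operating leverage = £339,192.00 / £155,692.00 = 2.1786.
%ΔEBIT = DOL × %ΔSales = 2.1786 × +8.1% = +17.6%.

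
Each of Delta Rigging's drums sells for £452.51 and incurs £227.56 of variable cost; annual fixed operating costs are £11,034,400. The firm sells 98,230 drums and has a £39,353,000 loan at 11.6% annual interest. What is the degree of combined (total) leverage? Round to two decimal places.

3.40

Total contribution margin = 98,230 × £224.95 = £22,096,838.50.
EBIT = £22,096,838.50 − £11,034,400 = £11,062,438.50. Interest = £4,564,948.00.
DOL = £22,096,838.50 ÷ £11,062,438.50 = 1.9975; DFL = £11,062,438.50 ÷ £6,497,490.50 = 1.7026.
Combined leverage = 1.9975 × 1.7026 = 3.4009.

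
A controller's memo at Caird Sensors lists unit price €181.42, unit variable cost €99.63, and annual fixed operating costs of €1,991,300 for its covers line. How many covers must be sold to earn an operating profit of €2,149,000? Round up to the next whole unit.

Unit CM = price − variable cost = €181.42 − €99.63 = €81.79.
Required volume = (fixed costs + target profit) ÷ CM = (€1,991,300 + €2,149,000) ÷ €81.79 = 50,621.10, so 50,622 covers.

50,622 covers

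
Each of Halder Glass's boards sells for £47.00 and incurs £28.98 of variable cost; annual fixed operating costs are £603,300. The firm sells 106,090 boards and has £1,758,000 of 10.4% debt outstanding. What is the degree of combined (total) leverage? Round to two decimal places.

1.70

Contribution at this volume is 106,090 × £18.02 = £1,911,741.80.
Operating income = contribution − fixed costs = £1,911,741.80 − £603,300 = £1,308,441.80. Interest = £182,832.00.
DOL = £1,911,741.80 ÷ £1,308,441.80 = 1.4611; DFL = £1,308,441.80 ÷ £1,125,609.80 = 1.1624.
Combined leverage = 1.4611 × 1.1624 = 1.6984.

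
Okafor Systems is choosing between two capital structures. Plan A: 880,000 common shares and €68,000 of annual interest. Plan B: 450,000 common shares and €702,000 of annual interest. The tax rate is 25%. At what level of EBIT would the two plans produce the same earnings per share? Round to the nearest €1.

€1,365,488

Set EPS_A = EPS_B: (EBIT − €68,000)(1 − 0.25) ÷ 880,000 = (EBIT − €702,000)(1 − 0.25) ÷ 450,000.
Cancelling (1 − t) and cross-multiplying: 450,000·(EBIT − 68,000) = 880,000·(EBIT − 702,000).
EBIT × (880,000 − 450,000) = 702,000 × 880,000 − 68,000 × 450,000 = 587,160,000,000, so EBIT = 587,160,000,000 ÷ 430,000 = 1,365,488.37.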